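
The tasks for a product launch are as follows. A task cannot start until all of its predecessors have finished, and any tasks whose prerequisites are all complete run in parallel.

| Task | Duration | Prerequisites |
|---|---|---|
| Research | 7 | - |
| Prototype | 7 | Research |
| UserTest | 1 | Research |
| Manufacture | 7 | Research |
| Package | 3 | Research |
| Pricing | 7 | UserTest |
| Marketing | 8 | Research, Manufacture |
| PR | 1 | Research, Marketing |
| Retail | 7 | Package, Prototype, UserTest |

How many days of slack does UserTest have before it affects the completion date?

The longest chain is Research→Manufacture→Marketing→PR = 7+7+8+1 = 23; overall finish 23 days.
UserTest finishes as early as 8 and must finish by 16.
So UserTest can slip 16 − 8 = 8 days.

8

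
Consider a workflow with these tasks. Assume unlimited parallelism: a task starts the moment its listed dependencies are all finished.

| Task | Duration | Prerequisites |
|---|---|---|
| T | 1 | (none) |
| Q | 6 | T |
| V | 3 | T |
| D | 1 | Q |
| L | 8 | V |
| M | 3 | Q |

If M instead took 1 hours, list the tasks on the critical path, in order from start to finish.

T, V, L

Critical path before the change: T→V→L = 1+3+8 = 12 giving 12 hours.
The longest path through M is only 10 hours, so M has float 2.
That remains the longest chain; total 12 hours.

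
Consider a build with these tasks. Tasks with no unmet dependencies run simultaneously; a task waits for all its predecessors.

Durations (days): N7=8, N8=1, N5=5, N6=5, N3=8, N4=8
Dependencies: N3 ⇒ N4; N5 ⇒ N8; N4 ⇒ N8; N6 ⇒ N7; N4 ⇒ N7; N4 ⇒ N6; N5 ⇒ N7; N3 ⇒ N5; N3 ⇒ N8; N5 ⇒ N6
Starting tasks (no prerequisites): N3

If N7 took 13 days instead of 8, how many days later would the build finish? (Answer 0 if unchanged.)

Baseline: N3→N4→N6→N7 = 8+8+5+8 = 29 → 29 days.
Since N7 is critical, the +5 change carries straight to that chain (now 34 days).
That remains the longest chain; total 34 days.
Change in finish: 34 − 29 = +5 days.

5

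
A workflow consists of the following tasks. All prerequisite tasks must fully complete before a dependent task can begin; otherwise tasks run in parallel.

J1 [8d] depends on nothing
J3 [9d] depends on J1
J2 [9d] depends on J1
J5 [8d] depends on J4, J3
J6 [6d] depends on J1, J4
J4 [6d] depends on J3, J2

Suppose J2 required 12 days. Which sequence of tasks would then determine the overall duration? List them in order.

J1, J2, J4, J5

Actual critical path: J1→J2→J4→J5 = 8+9+6+8 = 31 ⇒ 31 days.
J2 is on the critical path; changing it to 12 makes that path 34 days.
That remains the longest chain; total 34 days.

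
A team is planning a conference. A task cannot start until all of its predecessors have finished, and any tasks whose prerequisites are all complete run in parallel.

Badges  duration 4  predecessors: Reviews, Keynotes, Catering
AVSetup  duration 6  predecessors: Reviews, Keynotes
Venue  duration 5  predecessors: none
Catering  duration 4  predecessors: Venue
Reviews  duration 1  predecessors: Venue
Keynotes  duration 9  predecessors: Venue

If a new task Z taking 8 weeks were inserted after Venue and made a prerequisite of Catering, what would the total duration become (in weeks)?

21

Originally the job takes 20 weeks.
With Z inserted, Catering now waits for max(Venue, Z).
New critical path: Venue→Z→Catering→Badges = 5+8+4+4 = 21 ⇒ 21 weeks.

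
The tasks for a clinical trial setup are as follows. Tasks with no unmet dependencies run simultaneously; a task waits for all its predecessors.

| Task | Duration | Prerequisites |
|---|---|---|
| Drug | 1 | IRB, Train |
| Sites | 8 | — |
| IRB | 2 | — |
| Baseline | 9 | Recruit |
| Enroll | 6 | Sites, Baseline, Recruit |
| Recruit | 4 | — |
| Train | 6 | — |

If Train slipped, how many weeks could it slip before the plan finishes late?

Critical path: Recruit→Baseline→Enroll = 4+9+6 = 19, so the finish is 19 weeks.
Longest path through Train: 7 weeks (earliest finish 6, latest finish 18).
Slack of Train = 12 − 0 = 12 weeks.

12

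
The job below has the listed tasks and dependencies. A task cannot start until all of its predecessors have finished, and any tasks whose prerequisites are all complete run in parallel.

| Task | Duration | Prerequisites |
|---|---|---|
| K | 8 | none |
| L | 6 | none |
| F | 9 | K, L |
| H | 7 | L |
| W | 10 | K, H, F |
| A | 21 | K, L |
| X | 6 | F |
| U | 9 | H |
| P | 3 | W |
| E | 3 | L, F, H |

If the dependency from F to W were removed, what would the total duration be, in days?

29

With the dependency in place, K→F→W→P = 8+9+10+3 = 30 sets the finish at 30 days.
Without F→W, W's earliest start moves from 17 to 13.
New critical path: K→A = 8+21 = 29 ⇒ 29 days.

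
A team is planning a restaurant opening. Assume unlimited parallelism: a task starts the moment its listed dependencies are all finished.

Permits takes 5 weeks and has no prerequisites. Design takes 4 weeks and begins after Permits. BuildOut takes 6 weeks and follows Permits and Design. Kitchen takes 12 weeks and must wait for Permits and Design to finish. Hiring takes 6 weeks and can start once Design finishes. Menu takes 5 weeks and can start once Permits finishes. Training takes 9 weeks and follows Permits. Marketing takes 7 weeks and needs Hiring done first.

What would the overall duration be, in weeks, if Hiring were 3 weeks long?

21

Baseline: Permits→Design→Hiring→Marketing = 5+4+6+7 = 22 → 22 weeks.
Hiring is on the critical path; changing it to 3 makes that path 19 weeks.
Now Permits→Design→Kitchen = 5+4+12 = 21 is longest, so the finish becomes 21 weeks.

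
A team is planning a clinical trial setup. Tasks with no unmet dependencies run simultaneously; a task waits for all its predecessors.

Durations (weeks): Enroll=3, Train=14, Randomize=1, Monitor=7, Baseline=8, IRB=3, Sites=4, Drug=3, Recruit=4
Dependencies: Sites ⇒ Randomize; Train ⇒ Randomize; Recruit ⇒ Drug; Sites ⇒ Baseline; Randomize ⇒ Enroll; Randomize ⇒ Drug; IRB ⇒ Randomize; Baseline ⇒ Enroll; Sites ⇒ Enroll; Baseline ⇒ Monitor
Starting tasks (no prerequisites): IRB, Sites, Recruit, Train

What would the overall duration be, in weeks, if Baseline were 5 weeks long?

As given, the longest chain is Sites→Baseline→Monitor = 4+8+7 = 19, so the finish is 19 weeks.
Baseline is on the critical path; changing it to 5 makes that path 16 weeks.
New critical path: Train→Randomize→Drug = 14+1+3 = 18 ⇒ 18 weeks.

18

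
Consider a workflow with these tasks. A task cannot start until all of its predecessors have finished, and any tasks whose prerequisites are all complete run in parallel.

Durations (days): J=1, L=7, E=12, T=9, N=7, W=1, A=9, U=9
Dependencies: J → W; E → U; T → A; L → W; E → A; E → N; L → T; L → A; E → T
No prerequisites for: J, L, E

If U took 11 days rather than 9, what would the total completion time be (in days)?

Critical path before the change: E→T→A = 12+9+9 = 30 giving 30 days.
The longest path through U is only 21 days, so U has float 9.
No other chain overtakes it, so the finish is 30 days.

30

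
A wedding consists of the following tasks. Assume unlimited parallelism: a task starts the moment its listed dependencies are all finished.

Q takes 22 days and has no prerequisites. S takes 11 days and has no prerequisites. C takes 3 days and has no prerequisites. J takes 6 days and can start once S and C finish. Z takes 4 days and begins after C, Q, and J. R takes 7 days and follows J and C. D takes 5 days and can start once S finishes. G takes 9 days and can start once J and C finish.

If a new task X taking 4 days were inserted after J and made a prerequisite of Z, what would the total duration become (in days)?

26

Originally the project takes 26 days.
With X inserted, Z now waits for max(C, Q, J, X).
New critical path: Q→Z = 22+4 = 26 ⇒ 26 days.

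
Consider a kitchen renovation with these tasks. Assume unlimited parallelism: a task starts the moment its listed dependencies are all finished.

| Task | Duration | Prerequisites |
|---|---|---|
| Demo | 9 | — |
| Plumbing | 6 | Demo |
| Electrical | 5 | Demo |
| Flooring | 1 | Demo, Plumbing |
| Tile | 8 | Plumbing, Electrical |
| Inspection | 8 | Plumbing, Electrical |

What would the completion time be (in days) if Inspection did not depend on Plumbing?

Before: longest chain Demo→Plumbing→Tile = 9+6+8 = 23, finish 23.
Without Plumbing→Inspection, Inspection's earliest start moves from 15 to 14.
New critical path: Demo→Plumbing→Tile = 9+6+8 = 23 ⇒ 23 days.

23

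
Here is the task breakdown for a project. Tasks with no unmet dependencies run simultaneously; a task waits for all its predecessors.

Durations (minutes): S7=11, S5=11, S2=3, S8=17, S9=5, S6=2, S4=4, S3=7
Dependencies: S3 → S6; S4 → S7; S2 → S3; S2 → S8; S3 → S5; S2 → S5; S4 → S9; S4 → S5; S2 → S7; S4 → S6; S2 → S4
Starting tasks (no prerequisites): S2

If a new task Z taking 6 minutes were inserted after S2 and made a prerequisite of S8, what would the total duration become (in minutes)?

26

Originally the project takes 21 minutes.
With Z inserted, S8 now waits for max(S2, Z).
New critical path: S2→Z→S8 = 3+6+17 = 26 ⇒ 26 minutes.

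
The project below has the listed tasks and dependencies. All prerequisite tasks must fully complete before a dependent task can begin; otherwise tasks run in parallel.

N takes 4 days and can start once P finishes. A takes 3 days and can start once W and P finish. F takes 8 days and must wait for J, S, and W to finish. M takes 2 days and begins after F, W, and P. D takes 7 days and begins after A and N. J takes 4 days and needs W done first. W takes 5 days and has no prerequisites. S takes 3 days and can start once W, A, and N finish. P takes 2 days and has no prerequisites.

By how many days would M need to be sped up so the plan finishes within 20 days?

Current finish: 21 days; target: 20.
M is on every critical path, so each day cut from M cuts the finish by one (this holds down to a finish of 20).
Need 21 − 20 = 1 day off M → M becomes 1 day, finish becomes 20.

1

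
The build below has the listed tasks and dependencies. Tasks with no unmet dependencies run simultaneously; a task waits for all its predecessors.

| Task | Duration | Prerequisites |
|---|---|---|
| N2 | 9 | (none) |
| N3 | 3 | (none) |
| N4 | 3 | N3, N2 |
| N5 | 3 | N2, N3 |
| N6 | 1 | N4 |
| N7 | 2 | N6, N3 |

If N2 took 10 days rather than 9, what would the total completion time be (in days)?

16

Actual critical path: N2→N4→N6→N7 = 9+3+1+2 = 15 ⇒ 15 days.
Since N2 is critical, the +1 change carries straight to that chain (now 16 days).
That remains the longest chain; total 16 days.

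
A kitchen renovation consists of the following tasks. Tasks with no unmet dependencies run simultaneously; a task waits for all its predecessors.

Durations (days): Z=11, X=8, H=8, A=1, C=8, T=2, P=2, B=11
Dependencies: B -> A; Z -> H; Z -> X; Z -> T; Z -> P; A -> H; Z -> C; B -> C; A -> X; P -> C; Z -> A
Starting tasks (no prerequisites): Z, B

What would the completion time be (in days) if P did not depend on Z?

Original critical path: Z→P→C = 11+2+8 = 21 ⇒ 21 days.
Without Z→P, P's earliest start moves from 11 to 0.
The longest chain is now Z→A→X = 11+1+8 = 20, so the kitchen renovation takes 20 days.

20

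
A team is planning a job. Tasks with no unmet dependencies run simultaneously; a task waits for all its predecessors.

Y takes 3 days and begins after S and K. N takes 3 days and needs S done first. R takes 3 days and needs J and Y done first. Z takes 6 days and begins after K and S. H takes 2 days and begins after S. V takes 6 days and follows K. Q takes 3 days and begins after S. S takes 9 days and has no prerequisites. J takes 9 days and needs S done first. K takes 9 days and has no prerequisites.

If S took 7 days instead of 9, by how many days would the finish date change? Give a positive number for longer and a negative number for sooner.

-2

As given, the longest chain is S→J→R = 9+9+3 = 21, so the finish is 21 days.
S is on the critical path; changing it to 7 makes that path 19 days.
The critical path is still S→J→R; finish is now 19 days.
Change in finish: 19 − 21 = -2 days.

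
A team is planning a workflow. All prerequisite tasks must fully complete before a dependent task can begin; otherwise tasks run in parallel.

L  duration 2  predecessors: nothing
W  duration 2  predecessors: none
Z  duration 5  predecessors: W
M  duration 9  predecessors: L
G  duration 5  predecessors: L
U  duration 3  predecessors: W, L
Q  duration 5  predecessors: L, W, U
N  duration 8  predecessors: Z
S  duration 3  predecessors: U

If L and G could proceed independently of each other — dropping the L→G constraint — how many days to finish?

15

Original critical path: W→Z→N = 2+5+8 = 15 ⇒ 15 days.
Without L→G, G's earliest start moves from 2 to 0.
New critical path: W→Z→N = 2+5+8 = 15 ⇒ 15 days.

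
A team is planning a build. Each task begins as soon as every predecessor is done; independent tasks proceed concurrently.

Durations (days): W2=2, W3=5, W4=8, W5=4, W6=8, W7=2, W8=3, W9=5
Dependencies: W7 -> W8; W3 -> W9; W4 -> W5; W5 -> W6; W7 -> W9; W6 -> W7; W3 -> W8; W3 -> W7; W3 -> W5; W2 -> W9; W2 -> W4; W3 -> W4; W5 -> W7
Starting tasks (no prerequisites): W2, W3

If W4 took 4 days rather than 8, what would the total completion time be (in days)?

28

Critical path before the change: W3→W4→W5→W6→W7→W9 = 5+8+4+8+2+5 = 32 giving 32 days.
W4 is on the critical path; changing it to 4 makes that path 28 days.
That remains the longest chain; total 28 days.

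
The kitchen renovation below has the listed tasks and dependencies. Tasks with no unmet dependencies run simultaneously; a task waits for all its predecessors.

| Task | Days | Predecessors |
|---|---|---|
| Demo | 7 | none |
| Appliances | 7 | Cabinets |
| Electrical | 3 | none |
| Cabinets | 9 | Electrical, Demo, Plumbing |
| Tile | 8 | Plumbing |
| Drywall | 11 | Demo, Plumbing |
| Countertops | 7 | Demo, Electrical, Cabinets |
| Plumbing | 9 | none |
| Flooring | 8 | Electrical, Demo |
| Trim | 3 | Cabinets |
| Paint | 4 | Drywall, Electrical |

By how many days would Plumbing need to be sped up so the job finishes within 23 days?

Current finish: 25 days; target: 23.
Plumbing is on every critical path, so each day cut from Plumbing cuts the finish by one (this holds down to a finish of 23).
Need 25 − 23 = 2 days off Plumbing → Plumbing becomes 7 days, finish becomes 23.

2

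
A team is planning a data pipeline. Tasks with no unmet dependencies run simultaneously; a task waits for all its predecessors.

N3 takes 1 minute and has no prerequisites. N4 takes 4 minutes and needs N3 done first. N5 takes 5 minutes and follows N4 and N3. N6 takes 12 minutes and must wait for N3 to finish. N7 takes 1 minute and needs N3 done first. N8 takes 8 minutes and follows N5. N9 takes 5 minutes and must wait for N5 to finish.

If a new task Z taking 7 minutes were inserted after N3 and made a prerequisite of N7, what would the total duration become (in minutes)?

Originally the plan takes 18 minutes.
With Z inserted, N7 now waits for max(N3, Z).
New critical path: N3→N4→N5→N8 = 1+4+5+8 = 18 ⇒ 18 minutes.

18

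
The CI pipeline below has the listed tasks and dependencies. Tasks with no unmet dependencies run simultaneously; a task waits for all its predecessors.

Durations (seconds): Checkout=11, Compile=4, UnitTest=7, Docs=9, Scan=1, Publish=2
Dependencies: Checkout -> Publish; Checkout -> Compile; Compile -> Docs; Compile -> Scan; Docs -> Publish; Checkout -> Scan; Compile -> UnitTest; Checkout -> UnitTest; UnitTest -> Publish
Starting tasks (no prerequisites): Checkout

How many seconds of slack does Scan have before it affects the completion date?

10

Critical path: Checkout→Compile→Docs→Publish = 11+4+9+2 = 26, so the finish is 26 seconds.
Scan finishes as early as 16 and must finish by 26.
Float = 26 − 16 = 10.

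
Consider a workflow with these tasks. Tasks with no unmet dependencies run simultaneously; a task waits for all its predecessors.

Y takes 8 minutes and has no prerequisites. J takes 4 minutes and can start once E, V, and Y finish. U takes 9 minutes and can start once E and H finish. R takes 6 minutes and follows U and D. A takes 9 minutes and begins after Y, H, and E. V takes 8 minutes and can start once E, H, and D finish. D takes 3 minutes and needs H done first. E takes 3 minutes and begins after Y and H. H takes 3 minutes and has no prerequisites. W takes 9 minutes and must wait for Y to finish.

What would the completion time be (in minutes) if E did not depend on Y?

Original critical path: Y→E→U→R = 8+3+9+6 = 26 ⇒ 26 minutes.
Without Y→E, E's earliest start moves from 8 to 3.
New critical path: H→E→U→R = 3+3+9+6 = 21 ⇒ 21 minutes.

21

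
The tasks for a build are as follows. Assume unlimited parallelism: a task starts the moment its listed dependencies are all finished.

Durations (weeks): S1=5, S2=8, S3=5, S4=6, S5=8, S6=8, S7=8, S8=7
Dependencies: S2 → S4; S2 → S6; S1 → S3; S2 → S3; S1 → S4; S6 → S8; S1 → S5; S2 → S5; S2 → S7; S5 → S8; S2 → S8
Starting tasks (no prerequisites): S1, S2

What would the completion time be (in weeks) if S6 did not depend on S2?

With the dependency in place, S2→S5→S8 = 8+8+7 = 23 sets the finish at 23 weeks.
Without S2→S6, S6's earliest start moves from 8 to 0.
After: S2→S5→S8 = 8+8+7 = 23 → 23 weeks.

23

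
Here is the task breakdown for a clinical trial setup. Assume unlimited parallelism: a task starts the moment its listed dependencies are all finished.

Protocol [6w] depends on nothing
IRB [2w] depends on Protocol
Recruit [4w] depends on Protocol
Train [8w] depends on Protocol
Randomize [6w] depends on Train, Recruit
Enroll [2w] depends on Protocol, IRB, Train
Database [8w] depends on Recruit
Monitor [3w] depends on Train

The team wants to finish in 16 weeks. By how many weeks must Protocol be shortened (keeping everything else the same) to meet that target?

Current finish: 20 weeks; target: 16.
Protocol is on every critical path, so each week cut from Protocol cuts the finish by one (this holds down to a finish of 15).
Need 20 − 16 = 4 weeks off Protocol → Protocol becomes 2 weeks, finish becomes 16.

4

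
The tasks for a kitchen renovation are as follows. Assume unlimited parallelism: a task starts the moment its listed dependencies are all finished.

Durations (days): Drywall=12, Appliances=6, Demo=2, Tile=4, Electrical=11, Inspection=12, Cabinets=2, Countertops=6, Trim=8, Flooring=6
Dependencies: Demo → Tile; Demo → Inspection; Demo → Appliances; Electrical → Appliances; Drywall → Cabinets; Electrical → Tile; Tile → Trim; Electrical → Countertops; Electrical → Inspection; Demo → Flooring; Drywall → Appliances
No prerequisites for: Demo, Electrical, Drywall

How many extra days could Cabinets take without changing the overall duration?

The longest chain is Electrical→Tile→Trim = 11+4+8 = 23; overall finish 23 days.
The longest chain containing Cabinets totals 14 days.
Slack of Cabinets = 21 − 12 = 9 days.

9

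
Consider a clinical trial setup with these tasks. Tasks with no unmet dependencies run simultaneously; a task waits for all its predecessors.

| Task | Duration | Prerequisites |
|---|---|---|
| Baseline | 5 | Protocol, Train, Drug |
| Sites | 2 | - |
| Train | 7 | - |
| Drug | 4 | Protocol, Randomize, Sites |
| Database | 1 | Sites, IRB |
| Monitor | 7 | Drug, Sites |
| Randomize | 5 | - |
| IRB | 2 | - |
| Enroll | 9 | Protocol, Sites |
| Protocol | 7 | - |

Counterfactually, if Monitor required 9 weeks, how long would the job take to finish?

Actual critical path: Protocol→Drug→Monitor = 7+4+7 = 18 ⇒ 18 weeks.
Monitor is on the critical path; changing it to 9 makes that path 20 weeks.
That remains the longest chain; total 20 weeks.

20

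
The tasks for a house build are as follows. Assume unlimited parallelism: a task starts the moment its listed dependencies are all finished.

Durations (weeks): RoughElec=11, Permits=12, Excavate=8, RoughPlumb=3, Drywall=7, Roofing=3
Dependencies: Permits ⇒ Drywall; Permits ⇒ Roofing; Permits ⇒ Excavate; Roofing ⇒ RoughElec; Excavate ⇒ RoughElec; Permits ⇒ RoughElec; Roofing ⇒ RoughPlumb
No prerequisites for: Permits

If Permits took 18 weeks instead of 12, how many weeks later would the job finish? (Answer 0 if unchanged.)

6

Baseline: Permits→Excavate→RoughElec = 12+8+11 = 31 → 31 weeks.
Permits is on the critical path; changing it to 18 makes that path 37 weeks.
That remains the longest chain; total 37 weeks.
Change in finish: 37 − 31 = +6 weeks.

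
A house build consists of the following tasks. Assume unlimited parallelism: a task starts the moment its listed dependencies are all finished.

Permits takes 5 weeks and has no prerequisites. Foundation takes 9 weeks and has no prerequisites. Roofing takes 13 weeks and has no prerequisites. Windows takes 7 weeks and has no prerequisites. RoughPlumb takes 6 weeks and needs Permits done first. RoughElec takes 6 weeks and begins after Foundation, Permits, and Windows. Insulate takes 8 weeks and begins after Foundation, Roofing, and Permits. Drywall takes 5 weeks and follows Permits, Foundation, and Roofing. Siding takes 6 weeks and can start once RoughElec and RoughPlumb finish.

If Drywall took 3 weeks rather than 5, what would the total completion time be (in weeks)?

21

Actual critical path: Foundation→RoughElec→Siding = 9+6+6 = 21 ⇒ 21 weeks.
Drywall has 3 weeks of float (longest path through it is 18).
No other chain overtakes it, so the finish is 21 weeks.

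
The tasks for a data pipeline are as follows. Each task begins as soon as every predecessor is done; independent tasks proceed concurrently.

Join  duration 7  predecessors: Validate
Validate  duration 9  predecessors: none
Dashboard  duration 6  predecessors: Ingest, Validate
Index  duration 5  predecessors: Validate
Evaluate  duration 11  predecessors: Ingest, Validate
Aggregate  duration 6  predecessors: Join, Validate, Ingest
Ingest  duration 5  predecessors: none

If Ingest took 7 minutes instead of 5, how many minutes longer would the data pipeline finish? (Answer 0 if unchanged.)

As given, the longest chain is Validate→Join→Aggregate = 9+7+6 = 22, so the finish is 22 minutes.
Ingest has 6 minutes of float (longest path through it is 16).
No other chain overtakes it, so the finish is 22 minutes.
Change in finish: 22 − 22 = +0 minutes.

0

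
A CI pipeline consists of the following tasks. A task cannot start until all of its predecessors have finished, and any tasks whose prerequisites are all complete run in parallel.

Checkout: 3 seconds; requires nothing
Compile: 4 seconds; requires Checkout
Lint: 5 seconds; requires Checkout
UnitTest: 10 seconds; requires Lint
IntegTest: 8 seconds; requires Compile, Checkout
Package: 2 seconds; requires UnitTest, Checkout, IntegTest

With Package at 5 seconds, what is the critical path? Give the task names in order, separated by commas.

Critical path before the change: Checkout→Lint→UnitTest→Package = 3+5+10+2 = 20 giving 20 seconds.
Since Package is critical, the +3 change carries straight to that chain (now 23 seconds).
The critical path is still Checkout→Lint→UnitTest→Package; finish is now 23 seconds.

Checkout, Lint, UnitTest, Package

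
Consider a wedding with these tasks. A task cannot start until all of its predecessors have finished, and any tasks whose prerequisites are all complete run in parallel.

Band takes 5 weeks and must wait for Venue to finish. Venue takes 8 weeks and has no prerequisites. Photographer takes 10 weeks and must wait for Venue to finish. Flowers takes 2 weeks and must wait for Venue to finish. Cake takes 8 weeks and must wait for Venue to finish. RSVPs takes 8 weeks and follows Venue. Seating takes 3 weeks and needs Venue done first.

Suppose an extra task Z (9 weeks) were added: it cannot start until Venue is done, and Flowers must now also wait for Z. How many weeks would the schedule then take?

19

Originally the schedule takes 18 weeks.
With Z inserted, Flowers now waits for max(Venue, Z).
New critical path: Venue→Z→Flowers = 8+9+2 = 19 ⇒ 19 weeks.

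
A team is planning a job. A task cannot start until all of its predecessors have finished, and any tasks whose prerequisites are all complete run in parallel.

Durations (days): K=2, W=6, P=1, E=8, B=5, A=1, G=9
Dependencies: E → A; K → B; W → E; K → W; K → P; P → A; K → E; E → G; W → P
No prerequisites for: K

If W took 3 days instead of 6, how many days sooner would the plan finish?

3

Actual critical path: K→W→E→G = 2+6+8+9 = 25 ⇒ 25 days.
W lies on that path, so at 3 days the path becomes 22 days.
No other chain overtakes it, so the finish is 22 days.
Change in finish: 22 − 25 = -3 days.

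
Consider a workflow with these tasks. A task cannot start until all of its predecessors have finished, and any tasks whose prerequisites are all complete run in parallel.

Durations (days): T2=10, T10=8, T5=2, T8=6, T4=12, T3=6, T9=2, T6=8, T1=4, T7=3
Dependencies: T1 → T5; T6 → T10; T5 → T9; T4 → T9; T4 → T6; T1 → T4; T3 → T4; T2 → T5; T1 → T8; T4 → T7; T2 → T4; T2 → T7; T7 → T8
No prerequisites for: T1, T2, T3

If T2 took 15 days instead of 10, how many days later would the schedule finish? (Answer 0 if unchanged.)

Baseline: T2→T4→T6→T10 = 10+12+8+8 = 38 → 38 days.
T2 lies on that path, so at 15 days the path becomes 43 days.
The critical path is still T2→T4→T6→T10; finish is now 43 days.
Change in finish: 43 − 38 = +5 days.

5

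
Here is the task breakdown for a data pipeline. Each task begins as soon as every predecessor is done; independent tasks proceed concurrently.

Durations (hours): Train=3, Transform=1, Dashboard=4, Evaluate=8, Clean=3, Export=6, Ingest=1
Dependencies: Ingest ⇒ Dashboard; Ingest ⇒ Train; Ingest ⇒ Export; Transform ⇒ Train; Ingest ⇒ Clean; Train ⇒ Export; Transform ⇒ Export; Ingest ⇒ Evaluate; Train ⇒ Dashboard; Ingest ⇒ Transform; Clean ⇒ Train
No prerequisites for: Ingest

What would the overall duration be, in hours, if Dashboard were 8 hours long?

Actual critical path: Ingest→Clean→Train→Export = 1+3+3+6 = 13 ⇒ 13 hours.
The longest path through Dashboard is only 11 hours, so Dashboard has float 2.
Now Ingest→Clean→Train→Dashboard = 1+3+3+8 = 15 is longest, so the finish becomes 15 hours.

15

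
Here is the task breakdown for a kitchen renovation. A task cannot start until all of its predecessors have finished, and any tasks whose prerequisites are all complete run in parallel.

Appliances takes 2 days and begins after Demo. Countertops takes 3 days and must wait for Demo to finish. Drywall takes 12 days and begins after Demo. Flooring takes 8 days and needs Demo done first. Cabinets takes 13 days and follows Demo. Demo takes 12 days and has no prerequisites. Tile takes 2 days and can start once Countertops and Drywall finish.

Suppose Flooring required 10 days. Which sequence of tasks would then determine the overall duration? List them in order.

Demo, Drywall, Tile

As given, the longest chain is Demo→Drywall→Tile = 12+12+2 = 26, so the finish is 26 days.
Flooring is off the critical path — its longest chain is 20 days, giving 6 of slack.
The critical path is still Demo→Drywall→Tile; finish is now 26 days.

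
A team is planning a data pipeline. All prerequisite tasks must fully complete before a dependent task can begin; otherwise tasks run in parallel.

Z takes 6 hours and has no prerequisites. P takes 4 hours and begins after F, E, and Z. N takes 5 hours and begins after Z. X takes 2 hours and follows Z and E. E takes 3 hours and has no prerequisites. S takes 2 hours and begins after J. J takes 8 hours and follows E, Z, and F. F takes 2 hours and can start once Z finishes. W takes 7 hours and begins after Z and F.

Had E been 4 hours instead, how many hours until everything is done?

18

The binding path is Z→F→J→S = 6+2+8+2 = 18; finish at 18 hours.
E is off the critical path — its longest chain is 13 hours, giving 5 of slack.
No other chain overtakes it, so the finish is 18 hours.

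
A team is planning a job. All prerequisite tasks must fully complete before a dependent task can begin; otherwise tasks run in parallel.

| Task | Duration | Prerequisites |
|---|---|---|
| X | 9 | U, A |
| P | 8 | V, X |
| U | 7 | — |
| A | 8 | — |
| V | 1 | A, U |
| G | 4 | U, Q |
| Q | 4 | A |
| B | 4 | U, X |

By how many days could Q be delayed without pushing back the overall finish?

Critical path: A→X→P = 8+9+8 = 25, so the finish is 25 days.
Q finishes as early as 12 and must finish by 21.
Float = 25 − 16 = 9.

9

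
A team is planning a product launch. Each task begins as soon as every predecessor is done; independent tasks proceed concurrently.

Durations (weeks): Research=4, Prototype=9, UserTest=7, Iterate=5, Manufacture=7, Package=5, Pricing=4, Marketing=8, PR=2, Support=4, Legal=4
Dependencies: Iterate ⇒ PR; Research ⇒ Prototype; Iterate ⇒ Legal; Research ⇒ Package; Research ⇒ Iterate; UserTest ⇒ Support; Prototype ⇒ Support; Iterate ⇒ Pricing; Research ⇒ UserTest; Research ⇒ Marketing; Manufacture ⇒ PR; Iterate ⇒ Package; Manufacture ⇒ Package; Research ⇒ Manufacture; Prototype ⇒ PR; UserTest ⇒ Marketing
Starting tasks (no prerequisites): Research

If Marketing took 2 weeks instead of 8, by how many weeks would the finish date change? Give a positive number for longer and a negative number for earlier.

-2

Actual critical path: Research→UserTest→Marketing = 4+7+8 = 19 ⇒ 19 weeks.
Since Marketing is critical, the -6 change carries straight to that chain (now 13 weeks).
New critical path: Research→Prototype→Support = 4+9+4 = 17 ⇒ 17 weeks.
Change in finish: 17 − 19 = -2 weeks.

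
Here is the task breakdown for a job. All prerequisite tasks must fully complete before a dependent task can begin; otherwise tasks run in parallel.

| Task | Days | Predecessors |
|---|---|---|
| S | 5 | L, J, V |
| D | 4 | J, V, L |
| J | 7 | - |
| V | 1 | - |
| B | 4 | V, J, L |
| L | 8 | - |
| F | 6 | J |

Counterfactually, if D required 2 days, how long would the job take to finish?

13

Baseline: L→S = 8+5 = 13 → 13 days.
The longest path through D is only 12 days, so D has float 1.
No other chain overtakes it, so the finish is 13 days.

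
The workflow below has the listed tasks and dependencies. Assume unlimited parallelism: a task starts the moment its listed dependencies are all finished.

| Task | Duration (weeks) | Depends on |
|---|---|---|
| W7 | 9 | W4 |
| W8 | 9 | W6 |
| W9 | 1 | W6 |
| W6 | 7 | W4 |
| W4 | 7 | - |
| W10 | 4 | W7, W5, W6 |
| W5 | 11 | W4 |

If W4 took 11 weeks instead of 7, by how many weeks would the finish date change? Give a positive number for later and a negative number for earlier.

4

Critical path before the change: W4→W6→W8 = 7+7+9 = 23 giving 23 weeks.
W4 lies on that path, so at 11 weeks the path becomes 27 weeks.
That remains the longest chain; total 27 weeks.
Change in finish: 27 − 23 = +4 weeks.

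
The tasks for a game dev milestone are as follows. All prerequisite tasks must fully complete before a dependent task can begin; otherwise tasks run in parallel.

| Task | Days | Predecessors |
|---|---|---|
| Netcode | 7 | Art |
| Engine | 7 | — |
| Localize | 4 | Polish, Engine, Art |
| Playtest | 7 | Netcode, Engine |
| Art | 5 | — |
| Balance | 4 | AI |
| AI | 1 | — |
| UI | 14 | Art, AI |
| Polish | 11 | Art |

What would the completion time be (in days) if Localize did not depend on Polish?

19

Before: longest chain Art→Polish→Localize = 5+11+4 = 20, finish 20.
Without Polish→Localize, Localize's earliest start moves from 16 to 7.
The longest chain is now Art→UI = 5+14 = 19, so the project takes 19 days.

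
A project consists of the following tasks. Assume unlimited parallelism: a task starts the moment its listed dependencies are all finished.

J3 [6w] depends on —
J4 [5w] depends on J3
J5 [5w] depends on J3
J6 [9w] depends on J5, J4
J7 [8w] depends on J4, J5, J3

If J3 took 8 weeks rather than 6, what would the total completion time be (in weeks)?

The binding path is J3→J4→J6 = 6+5+9 = 20; finish at 20 weeks.
J3 lies on that path, so at 8 weeks the path becomes 22 weeks.
The critical path is still J3→J4→J6; finish is now 22 weeks.

22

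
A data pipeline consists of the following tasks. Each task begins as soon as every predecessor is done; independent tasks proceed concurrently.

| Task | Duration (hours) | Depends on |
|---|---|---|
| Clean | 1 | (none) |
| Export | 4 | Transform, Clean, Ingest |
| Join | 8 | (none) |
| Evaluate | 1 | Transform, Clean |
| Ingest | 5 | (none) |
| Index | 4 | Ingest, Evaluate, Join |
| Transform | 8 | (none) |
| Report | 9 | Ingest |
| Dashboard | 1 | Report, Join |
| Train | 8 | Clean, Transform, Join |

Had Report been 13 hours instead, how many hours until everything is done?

19

As given, the longest chain is Join→Train = 8+8 = 16, so the finish is 16 hours.
The longest path through Report is only 15 hours, so Report has float 1.
Now Ingest→Report→Dashboard = 5+13+1 = 19 is longest, so the finish becomes 19 hours.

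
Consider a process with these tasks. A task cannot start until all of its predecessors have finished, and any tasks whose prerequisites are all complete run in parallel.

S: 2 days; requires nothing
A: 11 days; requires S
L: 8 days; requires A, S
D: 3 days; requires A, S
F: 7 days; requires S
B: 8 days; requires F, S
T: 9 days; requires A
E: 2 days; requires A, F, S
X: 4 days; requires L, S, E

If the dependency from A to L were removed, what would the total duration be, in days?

22

Original critical path: S→A→L→X = 2+11+8+4 = 25 ⇒ 25 days.
Without A→L, L's earliest start moves from 13 to 2.
New critical path: S→A→T = 2+11+9 = 22 ⇒ 22 days.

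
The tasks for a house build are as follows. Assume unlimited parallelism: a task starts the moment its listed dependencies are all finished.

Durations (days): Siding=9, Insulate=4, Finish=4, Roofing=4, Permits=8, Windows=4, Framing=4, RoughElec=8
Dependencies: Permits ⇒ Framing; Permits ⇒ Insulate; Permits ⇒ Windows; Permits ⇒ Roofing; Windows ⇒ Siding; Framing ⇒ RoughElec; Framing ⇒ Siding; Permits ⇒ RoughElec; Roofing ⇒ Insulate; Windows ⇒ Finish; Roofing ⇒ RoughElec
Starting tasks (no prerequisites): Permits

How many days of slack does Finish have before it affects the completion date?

Critical path: Permits→Framing→Siding = 8+4+9 = 21, so the finish is 21 days.
Longest path through Finish: 16 days (earliest finish 16, latest finish 21).
So Finish can slip 21 − 16 = 5 days.

5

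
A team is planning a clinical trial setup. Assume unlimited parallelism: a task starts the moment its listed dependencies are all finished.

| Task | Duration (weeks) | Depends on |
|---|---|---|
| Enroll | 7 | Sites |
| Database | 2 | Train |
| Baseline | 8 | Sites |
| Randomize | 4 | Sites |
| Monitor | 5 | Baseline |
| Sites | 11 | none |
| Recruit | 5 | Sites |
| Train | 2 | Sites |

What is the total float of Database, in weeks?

9

Critical path: Sites→Baseline→Monitor = 11+8+5 = 24, so the finish is 24 weeks.
The longest chain containing Database totals 15 weeks.
Float = 24 − 15 = 9.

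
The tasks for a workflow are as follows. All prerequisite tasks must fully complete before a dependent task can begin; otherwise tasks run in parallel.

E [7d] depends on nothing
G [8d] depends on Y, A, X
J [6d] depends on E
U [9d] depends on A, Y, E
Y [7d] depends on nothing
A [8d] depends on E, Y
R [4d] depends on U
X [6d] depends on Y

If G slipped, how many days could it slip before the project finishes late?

E→A→U→R = 7+8+9+4 = 28 sets the makespan at 28 days.
Longest path through G: 23 days (earliest finish 23, latest finish 28).
So G can slip 28 − 23 = 5 days.

5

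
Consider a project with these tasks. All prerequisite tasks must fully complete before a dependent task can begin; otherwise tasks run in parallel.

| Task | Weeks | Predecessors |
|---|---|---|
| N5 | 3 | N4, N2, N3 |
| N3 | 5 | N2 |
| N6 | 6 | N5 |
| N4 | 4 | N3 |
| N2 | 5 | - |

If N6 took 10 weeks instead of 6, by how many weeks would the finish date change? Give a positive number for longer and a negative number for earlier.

4

Critical path before the change: N2→N3→N4→N5→N6 = 5+5+4+3+6 = 23 giving 23 weeks.
N6 lies on that path, so at 10 weeks the path becomes 27 weeks.
No other chain overtakes it, so the finish is 27 weeks.
Change in finish: 27 − 23 = +4 weeks.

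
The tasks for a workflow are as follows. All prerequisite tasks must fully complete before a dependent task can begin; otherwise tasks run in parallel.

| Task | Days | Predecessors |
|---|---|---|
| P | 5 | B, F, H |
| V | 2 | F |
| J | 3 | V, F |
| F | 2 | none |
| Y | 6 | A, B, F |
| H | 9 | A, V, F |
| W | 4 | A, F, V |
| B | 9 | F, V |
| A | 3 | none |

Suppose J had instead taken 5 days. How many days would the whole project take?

19

As given, the longest chain is F→V→B→Y = 2+2+9+6 = 19, so the finish is 19 days.
The longest path through J is only 7 days, so J has float 12.
No other chain overtakes it, so the finish is 19 days.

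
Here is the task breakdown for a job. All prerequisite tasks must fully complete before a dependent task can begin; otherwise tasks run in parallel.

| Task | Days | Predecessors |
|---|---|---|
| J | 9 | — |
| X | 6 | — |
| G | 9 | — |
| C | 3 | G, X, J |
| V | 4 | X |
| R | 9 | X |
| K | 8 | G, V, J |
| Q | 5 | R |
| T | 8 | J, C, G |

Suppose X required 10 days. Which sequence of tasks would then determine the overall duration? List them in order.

The binding path is X→R→Q = 6+9+5 = 20; finish at 20 days.
X lies on that path, so at 10 days the path becomes 24 days.
The critical path is still X→R→Q; finish is now 24 days.

X, R, Q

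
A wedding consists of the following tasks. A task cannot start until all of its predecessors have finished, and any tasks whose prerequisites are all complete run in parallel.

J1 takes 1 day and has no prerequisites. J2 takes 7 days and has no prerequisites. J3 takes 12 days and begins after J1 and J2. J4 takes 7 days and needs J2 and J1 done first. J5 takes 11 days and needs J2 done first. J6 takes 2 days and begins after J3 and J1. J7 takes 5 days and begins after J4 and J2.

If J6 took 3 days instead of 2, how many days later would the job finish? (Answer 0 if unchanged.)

1

Critical path before the change: J2→J3→J6 = 7+12+2 = 21 giving 21 days.
Since J6 is critical, the +1 change carries straight to that chain (now 22 days).
That remains the longest chain; total 22 days.
Change in finish: 22 − 21 = +1 days.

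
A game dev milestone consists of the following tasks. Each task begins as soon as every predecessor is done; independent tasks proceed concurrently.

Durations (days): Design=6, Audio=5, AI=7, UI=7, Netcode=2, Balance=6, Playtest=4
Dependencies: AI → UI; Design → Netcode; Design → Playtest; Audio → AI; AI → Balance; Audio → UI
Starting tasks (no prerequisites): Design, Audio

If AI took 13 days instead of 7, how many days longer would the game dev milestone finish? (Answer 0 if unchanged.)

Critical path before the change: Audio→AI→UI = 5+7+7 = 19 giving 19 days.
AI lies on that path, so at 13 days the path becomes 25 days.
That remains the longest chain; total 25 days.
Change in finish: 25 − 19 = +6 days.

6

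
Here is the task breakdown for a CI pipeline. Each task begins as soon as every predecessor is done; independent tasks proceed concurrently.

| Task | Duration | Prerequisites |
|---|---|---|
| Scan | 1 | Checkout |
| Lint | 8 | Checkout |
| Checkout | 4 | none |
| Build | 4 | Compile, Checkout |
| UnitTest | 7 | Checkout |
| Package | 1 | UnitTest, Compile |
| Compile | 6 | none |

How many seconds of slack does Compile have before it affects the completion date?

Critical path: Checkout→Lint = 4+8 = 12, so the finish is 12 seconds.
Longest path through Compile: 10 seconds (earliest finish 6, latest finish 8).
Slack of Compile = 2 − 0 = 2 seconds.

2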